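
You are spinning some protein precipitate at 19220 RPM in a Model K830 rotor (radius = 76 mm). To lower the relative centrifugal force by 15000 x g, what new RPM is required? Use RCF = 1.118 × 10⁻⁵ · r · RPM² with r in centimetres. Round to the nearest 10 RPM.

r = 76 mm = 7.6 cm
Current RCF = 1.118 × 10⁻⁵ × 7.6 × (19220)² = 1.118 × 10⁻⁵ × 7.6 × 369,408,400 ≈ 31,387.9 × g
Target RCF = 31,387.9 − 15,000 = 16,387.9 × g
N² = 16,387.9 / (8.4968 × 10⁻⁵) = 192,871,434
N ≈ √192,871,434 ≈ 13,887.8

≈ 13890 RPM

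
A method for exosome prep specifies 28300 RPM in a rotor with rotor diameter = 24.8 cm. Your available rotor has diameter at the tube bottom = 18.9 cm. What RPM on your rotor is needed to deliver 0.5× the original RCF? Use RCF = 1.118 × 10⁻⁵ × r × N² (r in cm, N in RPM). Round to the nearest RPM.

≈ 22923 RPM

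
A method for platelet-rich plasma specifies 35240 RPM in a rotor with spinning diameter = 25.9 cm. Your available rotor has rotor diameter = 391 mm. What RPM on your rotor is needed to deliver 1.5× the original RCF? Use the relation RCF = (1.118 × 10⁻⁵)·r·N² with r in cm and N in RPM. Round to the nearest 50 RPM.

Original rotor: r = 25.9 / 2 = 12.95 cm
RCF_original = 1.118 × 10⁻⁵ × 12.95 × (35240)² = 1.118 × 10⁻⁵ × 12.95 × 1,241,857,600 ≈ 179,797.4 × g
Target RCF = 1.5 × 179,797.4 ≈ 269,696.1 × g
Your rotor: r = 391 mm / 2 = 195.5 mm = 19.55 cm
269,696.1 = 1.118 × 10⁻⁵ × 19.55 × N²
N² = 269,696.1 / (21.8569 × 10⁻⁵) = 1,233,917,436
N ≈ √1,233,917,436 ≈ 35,127.2

35150 RPM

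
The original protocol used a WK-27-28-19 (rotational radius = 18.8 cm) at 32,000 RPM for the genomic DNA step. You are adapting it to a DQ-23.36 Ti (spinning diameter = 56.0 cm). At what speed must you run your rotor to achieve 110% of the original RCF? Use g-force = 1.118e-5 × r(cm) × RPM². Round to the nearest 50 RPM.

RCF_original = 1.118 × 10⁻⁵ × 18.8 × (32000)² = 1.118 × 10⁻⁵ × 18.8 × 1,024,000,000 ≈ 215,228.4 × g
Target RCF = 1.1 × 215,228.4 ≈ 236,751.2 × g
Your rotor: r = 56.0 / 2 = 28 cm
236,751.2 = 1.118 × 10⁻⁵ × 28 × N²
N² = 236,751.2 / (31.304 × 10⁻⁵) = 756,296,959
N ≈ √756,296,959 ≈ 27,500.9

27500 RPM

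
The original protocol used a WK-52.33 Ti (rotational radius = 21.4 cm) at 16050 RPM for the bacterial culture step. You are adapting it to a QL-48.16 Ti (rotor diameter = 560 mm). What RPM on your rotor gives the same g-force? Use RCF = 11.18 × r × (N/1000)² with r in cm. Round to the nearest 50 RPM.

≈ 14050 RPM

RCF_original = 11.18 × 21.4 × (16.05)² = 11.18 × 21.4 × 257.6025 ≈ 61,631.9 × g
Your rotor: r = 560 mm / 2 = 280 mm = 28 cm
61,631.9 = 11.18 × 28 × (N/1000)²
(N/1000)² = 61,631.9 / 313.04 = 196.8819
N = 1000 × √196.8819 ≈ 14,031.5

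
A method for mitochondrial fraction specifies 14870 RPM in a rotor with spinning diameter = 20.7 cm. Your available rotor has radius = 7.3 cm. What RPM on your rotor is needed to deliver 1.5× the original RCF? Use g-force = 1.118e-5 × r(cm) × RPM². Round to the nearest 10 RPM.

Original rotor: r = 20.7 / 2 = 10.35 cm
RCF_original = 1.118 × 10⁻⁵ × 10.35 × (14870)² = 1.118 × 10⁻⁵ × 10.35 × 221,116,900 ≈ 25,586.1 × g
Target RCF = 1.5 × 25,586.1 ≈ 38,379.1 × g
38,379.1 = 1.118 × 10⁻⁵ × 7.3 × N²
N² = 38,379.1 / (8.1614 × 10⁻⁵) = 470,251,427
N ≈ √470,251,427 ≈ 21,685.3

≈ 21690 RPM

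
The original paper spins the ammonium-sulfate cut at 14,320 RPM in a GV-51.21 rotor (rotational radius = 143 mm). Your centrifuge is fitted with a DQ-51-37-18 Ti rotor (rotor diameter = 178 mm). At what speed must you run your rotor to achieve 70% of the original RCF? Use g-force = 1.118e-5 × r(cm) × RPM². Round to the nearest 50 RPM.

15200 RPM

Original rotor: r = 143 mm = 14.3 cm
RCF_original = 1.118 × 10⁻⁵ × 14.3 × (14320)² = 1.118 × 10⁻⁵ × 14.3 × 205,062,400 ≈ 32,784.1 × g
Target RCF = 0.7 × 32,784.1 ≈ 22,948.9 × g
Your rotor: r = 178 mm / 2 = 89 mm = 8.9 cm
22,948.9 = 1.118 × 10⁻⁵ × 8.9 × N²
N² = 22,948.9 / (9.9502 × 10⁻⁵) = 230,637,575
N ≈ √230,637,575 ≈ 15,186.8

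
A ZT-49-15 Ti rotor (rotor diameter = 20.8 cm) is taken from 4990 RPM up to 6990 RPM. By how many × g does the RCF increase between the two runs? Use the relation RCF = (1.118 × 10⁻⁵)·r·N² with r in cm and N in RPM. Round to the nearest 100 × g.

r = 20.8 / 2 = 10.4 cm
RCF₁ = 1.118 × 10⁻⁵ × 10.4 × (4990)² = 1.118 × 10⁻⁵ × 10.4 × 24,900,100 ≈ 2,895.2 × g
RCF₂ = 1.118 × 10⁻⁵ × 10.4 × (6990)² = 1.118 × 10⁻⁵ × 10.4 × 48,860,100 ≈ 5,681.1 × g
Increase = 5,681.1 − 2,895.2 = 2,785.9

2800 × g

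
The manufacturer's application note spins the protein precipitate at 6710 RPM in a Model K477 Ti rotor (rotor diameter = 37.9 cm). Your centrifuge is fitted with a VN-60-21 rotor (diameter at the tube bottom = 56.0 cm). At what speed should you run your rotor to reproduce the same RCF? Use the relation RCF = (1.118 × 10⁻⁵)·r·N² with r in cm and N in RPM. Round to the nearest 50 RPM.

Original rotor: r = 37.9 / 2 = 18.95 cm
RCF = 1.118 × 10⁻⁵ × r × N²
RCF_original = 1.118 × 10⁻⁵ × 18.95 × (6710)² = 1.118 × 10⁻⁵ × 18.95 × 45,024,100 ≈ 9,538.9 × g
Your rotor: r = 56.0 / 2 = 28 cm
9,538.9 = 1.118 × 10⁻⁵ × 28 × N²
N² = 9,538.9 / (31.304 × 10⁻⁵) = 30,471,825
N ≈ √30,471,825 ≈ 5,520.1

≈ 5500 RPM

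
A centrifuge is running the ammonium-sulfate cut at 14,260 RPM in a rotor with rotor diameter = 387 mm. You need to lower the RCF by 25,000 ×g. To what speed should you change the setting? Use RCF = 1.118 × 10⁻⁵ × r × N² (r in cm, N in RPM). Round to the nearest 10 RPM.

9370 RPM

r = 387 mm / 2 = 193.5 mm = 19.35 cm
Current RCF = 1.118 × 10⁻⁵ × 19.35 × (14260)² = 1.118 × 10⁻⁵ × 19.35 × 203,347,600 ≈ 43,990.8 × g
Target RCF = 43,990.8 − 25,000 = 18,990.8 × g
N² = 18,990.8 / (21.6333 × 10⁻⁵) = 87,785,035
N ≈ √87,785,035 ≈ 9,369.4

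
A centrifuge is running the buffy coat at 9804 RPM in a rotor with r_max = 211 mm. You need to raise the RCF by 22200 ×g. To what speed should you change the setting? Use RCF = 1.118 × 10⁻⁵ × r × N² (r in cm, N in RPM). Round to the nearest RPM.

r = 211 mm = 21.1 cm
Current RCF = 1.118 × 10⁻⁵ × 21.1 × (9804)² = 1.118 × 10⁻⁵ × 21.1 × 96,118,416 ≈ 22,674.1 × g
Target RCF = 22,674.1 + 22,200 = 44,874.1 × g
N² = 44,874.1 / (23.5898 × 10⁻⁵) = 190,226,708
N ≈ √190,226,708 ≈ 13,792.3

N₂ ≈ 13792 RPM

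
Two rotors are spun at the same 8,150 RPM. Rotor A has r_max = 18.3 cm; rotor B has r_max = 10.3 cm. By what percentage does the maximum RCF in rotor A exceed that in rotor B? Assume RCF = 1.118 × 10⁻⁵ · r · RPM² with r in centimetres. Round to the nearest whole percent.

78%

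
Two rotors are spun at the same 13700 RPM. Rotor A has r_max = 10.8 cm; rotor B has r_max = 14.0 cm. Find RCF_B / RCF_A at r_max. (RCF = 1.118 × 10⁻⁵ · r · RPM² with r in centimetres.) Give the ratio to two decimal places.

1.30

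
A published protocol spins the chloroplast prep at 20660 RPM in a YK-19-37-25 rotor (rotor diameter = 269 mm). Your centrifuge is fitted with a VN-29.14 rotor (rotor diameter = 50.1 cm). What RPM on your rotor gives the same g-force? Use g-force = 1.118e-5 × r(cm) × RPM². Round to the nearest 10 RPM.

15140 RPM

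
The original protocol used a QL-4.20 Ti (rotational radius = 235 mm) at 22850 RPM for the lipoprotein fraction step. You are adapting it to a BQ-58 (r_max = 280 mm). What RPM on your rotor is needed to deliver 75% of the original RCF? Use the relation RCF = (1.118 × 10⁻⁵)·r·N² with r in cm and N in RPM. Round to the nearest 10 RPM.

Original rotor: r = 235 mm = 23.5 cm
RCF_original = 1.118 × 10⁻⁵ × 23.5 × (22850)² = 1.118 × 10⁻⁵ × 23.5 × 522,122,500 ≈ 137,177.2 × g
Target RCF = 0.75 × 137,177.2 ≈ 102,882.9 × g
Your rotor: r = 280 mm = 28.0 cm
102,882.9 = 1.118 × 10⁻⁵ × 28 × N²
N² = 102,882.9 / (31.304 × 10⁻⁵) = 328,657,360
N ≈ √328,657,360 ≈ 18,128.9

≈ 18130 RPM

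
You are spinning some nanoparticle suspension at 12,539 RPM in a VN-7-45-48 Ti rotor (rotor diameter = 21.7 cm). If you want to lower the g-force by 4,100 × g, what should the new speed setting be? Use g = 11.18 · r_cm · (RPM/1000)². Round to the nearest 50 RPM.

≈ 11100 RPM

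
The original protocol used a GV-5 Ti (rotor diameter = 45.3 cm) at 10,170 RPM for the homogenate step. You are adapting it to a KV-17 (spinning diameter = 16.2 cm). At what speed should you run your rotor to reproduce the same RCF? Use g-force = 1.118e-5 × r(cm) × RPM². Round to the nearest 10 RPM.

Original rotor: r = 45.3 / 2 = 22.65 cm
RCF = 1.118 × 10⁻⁵ × r × N²
RCF_original = 1.118 × 10⁻⁵ × 22.65 × (10170)² = 1.118 × 10⁻⁵ × 22.65 × 103,428,900 ≈ 26,191 × g
Your rotor: r = 16.2 / 2 = 8.1 cm
26,191 = 1.118 × 10⁻⁵ × 8.1 × N²
N² = 26,191 / (9.0558 × 10⁻⁵) = 289,217,960
N ≈ √289,217,960 ≈ 17,006.4

17010 RPM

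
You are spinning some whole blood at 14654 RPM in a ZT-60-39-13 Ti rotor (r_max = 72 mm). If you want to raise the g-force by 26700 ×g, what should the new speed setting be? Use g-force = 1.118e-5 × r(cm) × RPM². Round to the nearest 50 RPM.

r = 72 mm = 7.2 cm
Current RCF = 1.118 × 10⁻⁵ × 7.2 × (14654)² = 1.118 × 10⁻⁵ × 7.2 × 214,739,716 ≈ 17,285.7 × g
Target RCF = 17,285.7 + 26,700 = 43,985.7 × g
N² = 43,985.7 / (8.0496 × 10⁻⁵) = 546,433,363
N ≈ √546,433,363 ≈ 23,375.9

≈ 23400 RPM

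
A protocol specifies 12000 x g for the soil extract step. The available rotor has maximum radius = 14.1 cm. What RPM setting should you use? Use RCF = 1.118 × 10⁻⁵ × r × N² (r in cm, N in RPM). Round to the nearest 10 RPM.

8720 RPM

RCF = 1.118 × 10⁻⁵ × r × N²
12,000 = 1.118 × 10⁻⁵ × 14.1 × N²
N² = 12,000 / (15.7638 × 10⁻⁵) = 76,123,777
N ≈ √76,123,777 ≈ 8,724.9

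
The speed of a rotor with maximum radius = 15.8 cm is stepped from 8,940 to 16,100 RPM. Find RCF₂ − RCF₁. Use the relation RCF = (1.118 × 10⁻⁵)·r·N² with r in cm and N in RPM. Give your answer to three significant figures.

RCF₁ = 1.118 × 10⁻⁵ × 15.8 × (8940)² = 1.118 × 10⁻⁵ × 15.8 × 79,923,600 ≈ 14,118 × g
RCF₂ = 1.118 × 10⁻⁵ × 15.8 × (16100)² = 1.118 × 10⁻⁵ × 15.8 × 259,210,000 ≈ 45,787.9 × g
Increase = 45,787.9 − 14,118 = 31,669.9

≈ 31700 g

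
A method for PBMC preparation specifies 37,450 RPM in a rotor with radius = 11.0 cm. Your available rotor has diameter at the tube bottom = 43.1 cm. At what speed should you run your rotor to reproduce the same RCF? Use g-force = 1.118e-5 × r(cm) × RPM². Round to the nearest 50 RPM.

≈ 26750 RPM

RCF_original = 1.118 × 10⁻⁵ × 11 × (37450)² = 1.118 × 10⁻⁵ × 11 × 1,402,502,500 ≈ 172,479.8 × g
Your rotor: r = 43.1 / 2 = 21.55 cm
172,479.8 = 1.118 × 10⁻⁵ × 21.55 × N²
N² = 172,479.8 / (24.0929 × 10⁻⁵) = 715,894,724
N ≈ √715,894,724 ≈ 26,756.2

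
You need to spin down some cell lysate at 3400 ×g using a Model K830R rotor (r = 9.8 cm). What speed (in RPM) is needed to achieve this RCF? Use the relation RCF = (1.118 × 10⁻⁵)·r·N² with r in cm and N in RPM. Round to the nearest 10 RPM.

RCF = 1.118 × 10⁻⁵ × r × N²
3,400 = 1.118 × 10⁻⁵ × 9.8 × N²
N² = 3,400 / (10.9564 × 10⁻⁵) = 31,032,091
N ≈ √31,032,091 ≈ 5,570.6

≈ 5570 RPM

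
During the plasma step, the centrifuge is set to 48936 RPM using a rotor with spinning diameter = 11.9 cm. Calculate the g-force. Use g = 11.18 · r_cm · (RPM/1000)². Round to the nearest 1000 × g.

≈ 159000 x g

r = 11.9 / 2 = 5.95 cm
RCF = 11.18 × 5.95 × (48.936)² = 11.18 × 5.95 × 2,394.732096 ≈ 159,300 × g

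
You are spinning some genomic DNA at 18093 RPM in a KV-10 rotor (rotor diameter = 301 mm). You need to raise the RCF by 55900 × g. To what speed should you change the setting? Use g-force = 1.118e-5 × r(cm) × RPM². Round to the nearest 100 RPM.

r = 301 mm / 2 = 150.5 mm = 15.05 cm
Current RCF = 1.118 × 10⁻⁵ × 15.05 × (18093)² = 1.118 × 10⁻⁵ × 15.05 × 327,356,649 ≈ 55,080.7 × g
Target RCF = 55,080.7 + 55,900 = 110,980.7 × g
N² = 110,980.7 / (16.8259 × 10⁻⁵) = 659,582,548
N ≈ √659,582,548 ≈ 25,682.3

≈ 25700 RPM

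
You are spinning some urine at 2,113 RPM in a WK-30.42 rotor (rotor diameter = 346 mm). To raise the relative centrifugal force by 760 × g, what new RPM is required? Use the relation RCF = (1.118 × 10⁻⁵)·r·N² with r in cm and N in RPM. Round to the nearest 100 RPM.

N₂ ≈ 2900 RPM

r = 346 mm / 2 = 173 mm = 17.3 cm
Current RCF = 1.118 × 10⁻⁵ × 17.3 × (2113)² = 1.118 × 10⁻⁵ × 17.3 × 4,464,769 ≈ 863.5 × g
Target RCF = 863.5 + 760 = 1,623.5 × g
N² = 1,623.5 / (19.3414 × 10⁻⁵) = 8,393,912
N ≈ √8,393,912 ≈ 2,897.2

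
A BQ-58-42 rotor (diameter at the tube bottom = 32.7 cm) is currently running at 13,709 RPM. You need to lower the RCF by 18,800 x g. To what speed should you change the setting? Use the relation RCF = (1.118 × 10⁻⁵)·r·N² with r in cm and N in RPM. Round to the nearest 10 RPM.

r = 32.7 / 2 = 16.35 cm
Current RCF = 1.118 × 10⁻⁵ × 16.35 × (13709)² = 1.118 × 10⁻⁵ × 16.35 × 187,936,681 ≈ 34,353.5 × g
Target RCF = 34,353.5 − 18,800 = 15,553.5 × g
N² = 15,553.5 / (18.2793 × 10⁻⁵) = 85,088,050
N ≈ √85,088,050 ≈ 9,224.3

9220 RPM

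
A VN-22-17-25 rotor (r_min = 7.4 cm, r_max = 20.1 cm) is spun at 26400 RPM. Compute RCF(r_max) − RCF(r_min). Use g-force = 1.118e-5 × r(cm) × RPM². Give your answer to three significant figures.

99000 x g

RCF_max = 1.118 × 10⁻⁵ × 20.1 × (26400)² = 1.118 × 10⁻⁵ × 20.1 × 696,960,000 ≈ 156,619.5 × g
RCF_min = 1.118 × 10⁻⁵ × 7.4 × (26400)² = 1.118 × 10⁻⁵ × 7.4 × 696,960,000 ≈ 57,660.9 × g
ΔRCF = 156,619.5 − 57,660.9 = 98,958.6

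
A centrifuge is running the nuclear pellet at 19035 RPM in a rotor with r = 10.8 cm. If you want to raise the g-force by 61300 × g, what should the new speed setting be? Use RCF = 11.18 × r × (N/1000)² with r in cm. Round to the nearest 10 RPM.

Current RCF = 11.18 × 10.8 × (19.035)² = 11.18 × 10.8 × 362.331225 ≈ 43,749.3 × g
Target RCF = 43,749.3 + 61,300 = 105,049.3 × g
(N/1000)² = 105,049.3 / 120.744 = 870.0167
N = 1000 × √870.0167 ≈ 29,496.0

29500 RPM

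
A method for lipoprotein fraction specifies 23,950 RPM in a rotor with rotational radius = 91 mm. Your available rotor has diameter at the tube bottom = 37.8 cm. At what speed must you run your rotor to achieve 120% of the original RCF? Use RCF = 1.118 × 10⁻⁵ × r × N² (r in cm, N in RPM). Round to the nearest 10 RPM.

≈ 18200 RPM

Original rotor: r = 91 mm = 9.1 cm
RCF = 1.118 × 10⁻⁵ × r × N²
RCF_original = 1.118 × 10⁻⁵ × 9.1 × (23950)² = 1.118 × 10⁻⁵ × 9.1 × 573,602,500 ≈ 58,357.2 × g
Target RCF = 1.2 × 58,357.2 ≈ 70,028.6 × g
Your rotor: r = 37.8 / 2 = 18.9 cm
70,028.6 = 1.118 × 10⁻⁵ × 18.9 × N²
N² = 70,028.6 / (21.1302 × 10⁻⁵) = 331,414,752
N ≈ √331,414,752 ≈ 18,204.8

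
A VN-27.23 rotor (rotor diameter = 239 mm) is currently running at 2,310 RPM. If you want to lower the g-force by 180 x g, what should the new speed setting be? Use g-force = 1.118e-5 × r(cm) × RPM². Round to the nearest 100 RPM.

r = 239 mm / 2 = 119.5 mm = 11.95 cm
Current RCF = 1.118 × 10⁻⁵ × 11.95 × (2310)² = 1.118 × 10⁻⁵ × 11.95 × 5,336,100 ≈ 712.9 × g
Target RCF = 712.9 − 180 = 532.9 × g
N² = 532.9 / (13.3601 × 10⁻⁵) = 3,988,743
N ≈ √3,988,743 ≈ 1,997.2

2000 RPM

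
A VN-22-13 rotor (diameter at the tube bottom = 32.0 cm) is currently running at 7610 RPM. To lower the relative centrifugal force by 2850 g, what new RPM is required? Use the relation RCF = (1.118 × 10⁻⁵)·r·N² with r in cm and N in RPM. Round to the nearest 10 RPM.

N₂ ≈ 6480 RPM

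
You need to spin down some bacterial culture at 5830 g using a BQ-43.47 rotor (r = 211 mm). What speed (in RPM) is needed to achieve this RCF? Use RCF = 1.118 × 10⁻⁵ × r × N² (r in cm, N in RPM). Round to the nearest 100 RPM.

N ≈ 5000 RPM

r = 211 mm = 21.1 cm
5,830 = 1.118 × 10⁻⁵ × 21.1 × N²
N² = 5,830 / (23.5898 × 10⁻⁵) = 24,714,071
N ≈ √24,714,071 ≈ 4,971.3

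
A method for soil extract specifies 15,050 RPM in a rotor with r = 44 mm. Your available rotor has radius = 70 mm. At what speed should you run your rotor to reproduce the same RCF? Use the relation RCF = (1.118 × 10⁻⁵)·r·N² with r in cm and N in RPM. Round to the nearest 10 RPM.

11930 RPM

Original rotor: r = 44 mm = 4.4 cm
RCF = 1.118 × 10⁻⁵ × r × N²
RCF_original = 1.118 × 10⁻⁵ × 4.4 × (15050)² = 1.118 × 10⁻⁵ × 4.4 × 226,502,500 ≈ 11,142.1 × g
Your rotor: r = 70 mm = 7.0 cm
11,142.1 = 1.118 × 10⁻⁵ × 7 × N²
N² = 11,142.1 / (7.826 × 10⁻⁵) = 142,372,860
N ≈ √142,372,860 ≈ 11,932.0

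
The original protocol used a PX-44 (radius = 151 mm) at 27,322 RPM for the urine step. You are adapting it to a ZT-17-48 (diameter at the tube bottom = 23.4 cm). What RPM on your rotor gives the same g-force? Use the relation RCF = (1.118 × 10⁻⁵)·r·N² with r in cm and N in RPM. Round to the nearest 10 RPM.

≈ 31040 RPM

Original rotor: r = 151 mm = 15.1 cm
RCF_original = 1.118 × 10⁻⁵ × 15.1 × (27322)² = 1.118 × 10⁻⁵ × 15.1 × 746,491,684 ≈ 126,021.2 × g
Your rotor: r = 23.4 / 2 = 11.7 cm
126,021.2 = 1.118 × 10⁻⁵ × 11.7 × N²
N² = 126,021.2 / (13.0806 × 10⁻⁵) = 963,420,638
N ≈ √963,420,638 ≈ 31,039.0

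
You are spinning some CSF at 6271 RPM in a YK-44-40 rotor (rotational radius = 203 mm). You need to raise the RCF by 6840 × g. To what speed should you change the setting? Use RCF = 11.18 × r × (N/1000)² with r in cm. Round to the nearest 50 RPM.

r = 203 mm = 20.3 cm
Current RCF = 11.18 × 20.3 × (6.271)² = 11.18 × 20.3 × 39.325441 ≈ 8,925.1 × g
Target RCF = 8,925.1 + 6,840 = 15,765.1 × g
(N/1000)² = 15,765.1 / 226.954 = 69.46386
N = 1000 × √69.46386 ≈ 8,334.5

8350 RPM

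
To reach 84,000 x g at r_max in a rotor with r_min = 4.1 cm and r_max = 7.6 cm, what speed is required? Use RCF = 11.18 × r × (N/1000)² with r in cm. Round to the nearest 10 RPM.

Use r_max = 7.6 cm.
84,000 = 11.18 × 7.6 × (N/1000)²
(N/1000)² = 84,000 / 84.968 = 988.6075
N = 1000 × √988.6075 ≈ 31,442.1

N ≈ 31440 RPM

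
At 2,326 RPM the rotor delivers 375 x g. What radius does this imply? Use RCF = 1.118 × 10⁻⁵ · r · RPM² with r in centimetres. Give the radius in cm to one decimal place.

375 = 1.118 × 10⁻⁵ × r × (2326)²
r = 375 / (1.118 × 10⁻⁵ × 5,410,276) = 375 / 60.48689 ≈ 6.200 cm

≈ 6.2 cm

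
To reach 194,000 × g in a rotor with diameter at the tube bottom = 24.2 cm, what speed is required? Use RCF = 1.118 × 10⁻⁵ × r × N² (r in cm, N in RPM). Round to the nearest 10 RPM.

37870 RPM

r = 24.2 / 2 = 12.1 cm
194,000 = 1.118 × 10⁻⁵ × 12.1 × N²
N² = 194,000 / (13.5278 × 10⁻⁵) = 1,434,083,887
N ≈ √1,434,083,887 ≈ 37,869.3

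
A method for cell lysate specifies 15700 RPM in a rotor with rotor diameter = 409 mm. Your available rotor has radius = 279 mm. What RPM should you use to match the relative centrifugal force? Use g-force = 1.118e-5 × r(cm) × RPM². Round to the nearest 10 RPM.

≈ 13440 RPM

Original rotor: r = 409 mm / 2 = 204.5 mm = 20.45 cm
RCF_original = 1.118 × 10⁻⁵ × 20.45 × (15700)² = 1.118 × 10⁻⁵ × 20.45 × 246,490,000 ≈ 56,355.3 × g
Your rotor: r = 279 mm = 27.9 cm
56,355.3 = 1.118 × 10⁻⁵ × 27.9 × N²
N² = 56,355.3 / (31.1922 × 10⁻⁵) = 180,671,129
N ≈ √180,671,129 ≈ 13,441.4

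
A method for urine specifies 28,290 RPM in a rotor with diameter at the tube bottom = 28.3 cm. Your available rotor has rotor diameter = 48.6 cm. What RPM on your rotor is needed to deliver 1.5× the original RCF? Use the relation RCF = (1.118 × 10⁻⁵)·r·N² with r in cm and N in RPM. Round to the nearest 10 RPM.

26440 RPM

Original rotor: r = 28.3 / 2 = 14.15 cm
RCF = 1.118 × 10⁻⁵ × r × N²
RCF_original = 1.118 × 10⁻⁵ × 14.15 × (28290)² = 1.118 × 10⁻⁵ × 14.15 × 800,324,100 ≈ 126,608.9 × g
Target RCF = 1.5 × 126,608.9 ≈ 189,913.3 × g
Your rotor: r = 48.6 / 2 = 24.3 cm
189,913.3 = 1.118 × 10⁻⁵ × 24.3 × N²
N² = 189,913.3 / (27.1674 × 10⁻⁵) = 699,048,492
N ≈ √699,048,492 ≈ 26,439.5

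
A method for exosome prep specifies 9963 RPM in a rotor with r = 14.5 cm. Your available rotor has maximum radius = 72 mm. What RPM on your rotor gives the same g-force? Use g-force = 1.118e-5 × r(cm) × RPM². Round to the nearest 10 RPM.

RCF_original = 1.118 × 10⁻⁵ × 14.5 × (9963)² = 1.118 × 10⁻⁵ × 14.5 × 99,261,369 ≈ 16,091.3 × g
Your rotor: r = 72 mm = 7.2 cm
16,091.3 = 1.118 × 10⁻⁵ × 7.2 × N²
N² = 16,091.3 / (8.0496 × 10⁻⁵) = 199,901,858
N ≈ √199,901,858 ≈ 14,138.7

≈ 14140 RPM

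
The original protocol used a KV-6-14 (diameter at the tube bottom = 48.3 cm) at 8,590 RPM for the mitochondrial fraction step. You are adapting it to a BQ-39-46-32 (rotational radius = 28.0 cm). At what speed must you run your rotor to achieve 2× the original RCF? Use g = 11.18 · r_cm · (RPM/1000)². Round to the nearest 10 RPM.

Original rotor: r = 48.3 / 2 = 24.15 cm
RCF_original = 11.18 × 24.15 × (8.59)² = 11.18 × 24.15 × 73.7881 ≈ 19,922.6 × g
Target RCF = 2 × 19,922.6 ≈ 39,845.2 × g
39,845.2 = 11.18 × 28 × (N/1000)²
(N/1000)² = 39,845.2 / 313.04 = 127.2847
N = 1000 × √127.2847 ≈ 11,282.1

≈ 11280 RPM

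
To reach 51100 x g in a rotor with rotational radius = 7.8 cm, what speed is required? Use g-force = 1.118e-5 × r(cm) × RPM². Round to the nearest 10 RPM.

N ≈ 24210 RPM

51,100 = 1.118 × 10⁻⁵ × 7.8 × N²
N² = 51,100 / (8.7204 × 10⁻⁵) = 585,982,294
N ≈ √585,982,294 ≈ 24,207.1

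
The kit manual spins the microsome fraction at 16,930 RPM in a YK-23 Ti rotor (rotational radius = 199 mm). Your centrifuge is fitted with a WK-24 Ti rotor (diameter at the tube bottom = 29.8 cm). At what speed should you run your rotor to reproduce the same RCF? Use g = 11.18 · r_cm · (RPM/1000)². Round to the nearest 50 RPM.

19550 RPM

Original rotor: r = 199 mm = 19.9 cm
RCF_original = 11.18 × 19.9 × (16.93)² = 11.18 × 19.9 × 286.6249 ≈ 63,768.9 × g
Your rotor: r = 29.8 / 2 = 14.9 cm
63,768.9 = 11.18 × 14.9 × (N/1000)²
(N/1000)² = 63,768.9 / 166.582 = 382.8079
N = 1000 × √382.8079 ≈ 19,565.5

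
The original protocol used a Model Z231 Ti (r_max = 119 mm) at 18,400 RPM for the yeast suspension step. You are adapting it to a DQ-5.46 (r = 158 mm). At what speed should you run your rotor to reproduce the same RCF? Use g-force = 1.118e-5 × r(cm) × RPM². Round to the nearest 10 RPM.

≈ 15970 RPM

Original rotor: r = 119 mm = 11.9 cm
RCF_original = 1.118 × 10⁻⁵ × 11.9 × (18400)² = 1.118 × 10⁻⁵ × 11.9 × 338,560,000 ≈ 45,042.7 × g
Your rotor: r = 158 mm = 15.8 cm
45,042.7 = 1.118 × 10⁻⁵ × 15.8 × N²
N² = 45,042.7 / (17.6644 × 10⁻⁵) = 254,991,395
N ≈ √254,991,395 ≈ 15,968.4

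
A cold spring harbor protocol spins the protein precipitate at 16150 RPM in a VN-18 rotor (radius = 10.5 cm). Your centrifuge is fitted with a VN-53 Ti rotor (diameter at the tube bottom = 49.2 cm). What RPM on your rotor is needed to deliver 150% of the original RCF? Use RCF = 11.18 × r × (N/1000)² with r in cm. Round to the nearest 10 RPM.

RCF_original = 11.18 × 10.5 × (16.15)² = 11.18 × 10.5 × 260.8225 ≈ 30,618 × g
Target RCF = 1.5 × 30,618 ≈ 45,927 × g
Your rotor: r = 49.2 / 2 = 24.6 cm
45,927 = 11.18 × 24.6 × (N/1000)²
(N/1000)² = 45,927 / 275.028 = 166.9903
N = 1000 × √166.9903 ≈ 12,922.5

12920 RPM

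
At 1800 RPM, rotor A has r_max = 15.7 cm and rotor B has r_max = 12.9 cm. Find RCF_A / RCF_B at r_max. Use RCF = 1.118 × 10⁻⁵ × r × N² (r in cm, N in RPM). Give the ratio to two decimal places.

1.22

At fixed N, RCF ∝ r, so RCF_A/RCF_B = r_A/r_B = 15.7 / 12.9 = 1.2171.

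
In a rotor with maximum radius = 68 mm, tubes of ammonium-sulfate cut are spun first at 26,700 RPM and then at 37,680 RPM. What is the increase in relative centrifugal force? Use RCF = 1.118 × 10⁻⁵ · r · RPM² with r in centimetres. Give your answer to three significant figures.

53700 g

r = 68 mm = 6.8 cm
RCF₁ = 1.118 × 10⁻⁵ × 6.8 × (26700)² = 1.118 × 10⁻⁵ × 6.8 × 712,890,000 ≈ 54,196.7 × g
RCF₂ = 1.118 × 10⁻⁵ × 6.8 × (37680)² = 1.118 × 10⁻⁵ × 6.8 × 1,419,782,400 ≈ 107,937.5 × g
Increase = 107,937.5 − 54,196.7 = 53,740.8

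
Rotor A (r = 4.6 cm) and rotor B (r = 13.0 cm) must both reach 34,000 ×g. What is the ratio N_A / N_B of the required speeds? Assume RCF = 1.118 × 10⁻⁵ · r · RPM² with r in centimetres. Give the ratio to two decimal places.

1.68

At fixed RCF, N ∝ 1/√r, so N_A/N_B = √(r_B/r_A) = √(13.0/4.6) = √2.826087 = 1.6811.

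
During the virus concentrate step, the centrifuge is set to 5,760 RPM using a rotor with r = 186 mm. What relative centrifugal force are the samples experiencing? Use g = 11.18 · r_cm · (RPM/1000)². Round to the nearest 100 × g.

r = 186 mm = 18.6 cm
RCF = 11.18 × 18.6 × (5.76)² = 11.18 × 18.6 × 33.1776 ≈ 6,899.2 × g

≈ 6900 × g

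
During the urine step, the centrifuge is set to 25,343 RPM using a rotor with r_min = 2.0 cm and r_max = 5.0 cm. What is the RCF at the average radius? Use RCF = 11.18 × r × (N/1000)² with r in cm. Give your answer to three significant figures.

r_avg = (2.0 + 5.0) / 2 = 3.5 cm
RCF = 11.18 × r × (N/1000)²
RCF = 11.18 × 3.5 × (25.343)² = 11.18 × 3.5 × 642.267649 ≈ 25,131.9 × g

RCF ≈ 25100 × g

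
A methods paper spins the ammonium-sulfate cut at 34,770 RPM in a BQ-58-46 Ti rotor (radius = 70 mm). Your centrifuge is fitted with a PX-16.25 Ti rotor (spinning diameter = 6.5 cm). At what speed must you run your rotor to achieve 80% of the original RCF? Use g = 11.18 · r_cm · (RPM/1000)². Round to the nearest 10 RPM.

45640 RPM

Original rotor: r = 70 mm = 7.0 cm
RCF = 11.18 × r × (N/1000)²
RCF_original = 11.18 × 7 × (34.77)² = 11.18 × 7 × 1,208.9529 ≈ 94,612.7 × g
Target RCF = 0.8 × 94,612.7 ≈ 75,690.2 × g
Your rotor: r = 6.5 / 2 = 3.25 cm
75,690.2 = 11.18 × 3.25 × (N/1000)²
(N/1000)² = 75,690.2 / 36.335 = 2083.121
N = 1000 × √2083.121 ≈ 45,641.2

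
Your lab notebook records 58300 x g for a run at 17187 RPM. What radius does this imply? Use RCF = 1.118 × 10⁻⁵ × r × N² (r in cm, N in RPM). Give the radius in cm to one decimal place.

17.7 cm

58300 = 1.118 × 10⁻⁵ × r × (17187)²
r = 58300 / (1.118 × 10⁻⁵ × 295,392,969) = 58300 / 3302.493 ≈ 17.653 cm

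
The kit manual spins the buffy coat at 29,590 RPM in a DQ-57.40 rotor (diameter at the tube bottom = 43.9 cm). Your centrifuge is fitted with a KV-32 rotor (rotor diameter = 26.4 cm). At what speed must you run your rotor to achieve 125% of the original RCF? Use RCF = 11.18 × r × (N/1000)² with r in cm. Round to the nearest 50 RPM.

Original rotor: r = 43.9 / 2 = 21.95 cm
RCF_original = 11.18 × 21.95 × (29.59)² = 11.18 × 21.95 × 875.5681 ≈ 214,865.3 × g
Target RCF = 1.25 × 214,865.3 ≈ 268,581.6 × g
Your rotor: r = 26.4 / 2 = 13.2 cm
268,581.6 = 11.18 × 13.2 × (N/1000)²
(N/1000)² = 268,581.6 / 147.576 = 1819.954
N = 1000 × √1819.954 ≈ 42,660.9

42650 RPM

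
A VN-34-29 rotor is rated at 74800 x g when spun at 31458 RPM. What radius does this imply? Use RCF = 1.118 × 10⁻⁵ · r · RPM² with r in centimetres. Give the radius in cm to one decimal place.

74800 = 1.118 × 10⁻⁵ × r × (31458)²
r = 74800 / (1.118 × 10⁻⁵ × 989,605,764) = 74800 / 11063.79 ≈ 6.761 cm

6.8 cm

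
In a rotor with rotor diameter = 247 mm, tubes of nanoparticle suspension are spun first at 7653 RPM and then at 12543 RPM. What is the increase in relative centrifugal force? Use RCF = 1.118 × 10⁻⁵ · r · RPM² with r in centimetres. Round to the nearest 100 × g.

r = 247 mm / 2 = 123.5 mm = 12.35 cm
RCF₁ = 1.118 × 10⁻⁵ × 12.35 × (7653)² = 1.118 × 10⁻⁵ × 12.35 × 58,568,409 ≈ 8,086.7 × g
RCF₂ = 1.118 × 10⁻⁵ × 12.35 × (12543)² = 1.118 × 10⁻⁵ × 12.35 × 157,326,849 ≈ 21,722.6 × g
Increase = 21,722.6 − 8,086.7 = 13,635.9

≈ 13600 × g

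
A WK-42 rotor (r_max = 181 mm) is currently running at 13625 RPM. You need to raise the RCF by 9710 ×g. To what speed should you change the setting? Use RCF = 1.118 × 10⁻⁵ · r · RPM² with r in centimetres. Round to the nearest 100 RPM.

≈ 15300 RPM

r = 181 mm = 18.1 cm
Current RCF = 1.118 × 10⁻⁵ × 18.1 × (13625)² = 1.118 × 10⁻⁵ × 18.1 × 185,640,625 ≈ 37,565.9 × g
Target RCF = 37,565.9 + 9,710 = 47,275.9 × g
N² = 47,275.9 / (20.2358 × 10⁻⁵) = 233,625,061
N ≈ √233,625,061 ≈ 15,284.8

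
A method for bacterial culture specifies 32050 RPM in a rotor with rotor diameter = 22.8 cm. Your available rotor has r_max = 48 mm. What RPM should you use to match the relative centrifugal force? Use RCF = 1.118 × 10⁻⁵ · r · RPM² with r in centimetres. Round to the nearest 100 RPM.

Original rotor: r = 22.8 / 2 = 11.4 cm
RCF_original = 1.118 × 10⁻⁵ × 11.4 × (32050)² = 1.118 × 10⁻⁵ × 11.4 × 1,027,202,500 ≈ 130,919 × g
Your rotor: r = 48 mm = 4.8 cm
130,919 = 1.118 × 10⁻⁵ × 4.8 × N²
N² = 130,919 / (5.3664 × 10⁻⁵) = 2,439,605,695
N ≈ √2,439,605,695 ≈ 49,392.4

49400 RPM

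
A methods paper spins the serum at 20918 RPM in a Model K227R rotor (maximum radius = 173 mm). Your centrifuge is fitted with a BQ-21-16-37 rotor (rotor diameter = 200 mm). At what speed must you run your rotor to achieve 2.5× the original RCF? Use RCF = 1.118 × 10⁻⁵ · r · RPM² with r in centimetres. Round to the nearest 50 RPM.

≈ 43500 RPM

Original rotor: r = 173 mm = 17.3 cm
RCF_original = 1.118 × 10⁻⁵ × 17.3 × (20918)² = 1.118 × 10⁻⁵ × 17.3 × 437,562,724 ≈ 84,630.8 × g
Target RCF = 2.5 × 84,630.8 ≈ 211,577 × g
Your rotor: r = 200 mm / 2 = 100 mm = 10 cm
211,577 = 1.118 × 10⁻⁵ × 10 × N²
N² = 211,577 / (11.18 × 10⁻⁵) = 1,892,459,750
N ≈ √1,892,459,750 ≈ 43,502.4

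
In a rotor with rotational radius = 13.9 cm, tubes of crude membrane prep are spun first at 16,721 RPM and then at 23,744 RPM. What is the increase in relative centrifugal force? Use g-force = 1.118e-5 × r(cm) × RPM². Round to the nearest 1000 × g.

RCF₁ = 1.118 × 10⁻⁵ × 13.9 × (16721)² = 1.118 × 10⁻⁵ × 13.9 × 279,591,841 ≈ 43,449.1 × g
RCF₂ = 1.118 × 10⁻⁵ × 13.9 × (23744)² = 1.118 × 10⁻⁵ × 13.9 × 563,777,536 ≈ 87,612.2 × g
Increase = 87,612.2 − 43,449.1 = 44,163.1

44000 x g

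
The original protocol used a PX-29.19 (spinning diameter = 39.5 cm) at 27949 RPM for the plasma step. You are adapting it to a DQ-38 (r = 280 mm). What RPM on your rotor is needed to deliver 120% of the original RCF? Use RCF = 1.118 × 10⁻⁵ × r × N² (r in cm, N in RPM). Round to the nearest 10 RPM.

Original rotor: r = 39.5 / 2 = 19.75 cm
RCF_original = 1.118 × 10⁻⁵ × 19.75 × (27949)² = 1.118 × 10⁻⁵ × 19.75 × 781,146,601 ≈ 172,481.1 × g
Target RCF = 1.2 × 172,481.1 ≈ 206,977.3 × g
Your rotor: r = 280 mm = 28.0 cm
206,977.3 = 1.118 × 10⁻⁵ × 28 × N²
N² = 206,977.3 / (31.304 × 10⁻⁵) = 661,184,833
N ≈ √661,184,833 ≈ 25,713.5

≈ 25710 RPM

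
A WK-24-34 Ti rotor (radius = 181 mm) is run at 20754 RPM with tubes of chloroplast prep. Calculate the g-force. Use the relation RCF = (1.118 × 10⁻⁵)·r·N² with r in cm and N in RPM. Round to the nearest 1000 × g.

≈ 87000 x g

r = 181 mm = 18.1 cm
RCF = 1.118 × 10⁻⁵ × r × N²
RCF = 1.118 × 10⁻⁵ × 18.1 × (20754)² = 1.118 × 10⁻⁵ × 18.1 × 430,728,516 ≈ 87,161.4 × g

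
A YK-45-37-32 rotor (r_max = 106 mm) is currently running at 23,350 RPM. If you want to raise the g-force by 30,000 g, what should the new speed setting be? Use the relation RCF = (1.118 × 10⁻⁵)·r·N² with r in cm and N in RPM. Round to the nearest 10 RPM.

r = 106 mm = 10.6 cm
Current RCF = 1.118 × 10⁻⁵ × 10.6 × (23350)² = 1.118 × 10⁻⁵ × 10.6 × 545,222,500 ≈ 64,613.2 × g
Target RCF = 64,613.2 + 30,000 = 94,613.2 × g
N² = 94,613.2 / (11.8508 × 10⁻⁵) = 798,369,730
N ≈ √798,369,730 ≈ 28,255.4

N₂ ≈ 28260 RPM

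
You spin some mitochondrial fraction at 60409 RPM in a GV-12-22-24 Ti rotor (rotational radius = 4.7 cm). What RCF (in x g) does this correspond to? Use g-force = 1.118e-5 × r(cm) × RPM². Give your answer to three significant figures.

192000 x g

RCF = 1.118 × 10⁻⁵ × r × N²
RCF = 1.118 × 10⁻⁵ × 4.7 × (60409)² = 1.118 × 10⁻⁵ × 4.7 × 3,649,247,281 ≈ 191,753.3 × g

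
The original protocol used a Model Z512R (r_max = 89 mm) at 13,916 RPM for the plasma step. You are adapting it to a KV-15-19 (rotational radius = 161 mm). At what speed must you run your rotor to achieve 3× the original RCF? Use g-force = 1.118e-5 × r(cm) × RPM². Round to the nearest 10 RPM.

17920 RPM

Original rotor: r = 89 mm = 8.9 cm
RCF = 1.118 × 10⁻⁵ × r × N²
RCF_original = 1.118 × 10⁻⁵ × 8.9 × (13916)² = 1.118 × 10⁻⁵ × 8.9 × 193,655,056 ≈ 19,269.1 × g
Target RCF = 3 × 19,269.1 ≈ 57,807.3 × g
Your rotor: r = 161 mm = 16.1 cm
57,807.3 = 1.118 × 10⁻⁵ × 16.1 × N²
N² = 57,807.3 / (17.9998 × 10⁻⁵) = 321,155,235
N ≈ √321,155,235 ≈ 17,920.8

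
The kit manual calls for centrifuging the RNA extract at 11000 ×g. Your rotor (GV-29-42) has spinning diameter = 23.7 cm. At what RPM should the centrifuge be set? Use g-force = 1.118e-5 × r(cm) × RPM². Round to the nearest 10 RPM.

r = 23.7 / 2 = 11.85 cm
11,000 = 1.118 × 10⁻⁵ × 11.85 × N²
N² = 11,000 / (13.2483 × 10⁻⁵) = 83,029,521
N ≈ √83,029,521 ≈ 9,112.1

N ≈ 9110 RPM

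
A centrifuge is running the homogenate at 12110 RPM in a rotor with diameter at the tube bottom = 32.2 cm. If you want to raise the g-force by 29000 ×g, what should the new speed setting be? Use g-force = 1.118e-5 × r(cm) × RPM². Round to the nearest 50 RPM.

r = 32.2 / 2 = 16.1 cm
Current RCF = 1.118 × 10⁻⁵ × 16.1 × (12110)² = 1.118 × 10⁻⁵ × 16.1 × 146,652,100 ≈ 26,397.1 × g
Target RCF = 26,397.1 + 29,000 = 55,397.1 × g
N² = 55,397.1 / (17.9998 × 10⁻⁵) = 307,765,086
N ≈ √307,765,086 ≈ 17,543.2

17550 RPM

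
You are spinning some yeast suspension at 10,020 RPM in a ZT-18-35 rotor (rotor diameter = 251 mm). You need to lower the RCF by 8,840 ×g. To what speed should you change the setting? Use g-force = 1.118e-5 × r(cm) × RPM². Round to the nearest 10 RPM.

r = 251 mm / 2 = 125.5 mm = 12.55 cm
Current RCF = 1.118 × 10⁻⁵ × 12.55 × (10020)² = 1.118 × 10⁻⁵ × 12.55 × 100,400,400 ≈ 14,087.1 × g
Target RCF = 14,087.1 − 8,840 = 5,247.1 × g
N² = 5,247.1 / (14.0309 × 10⁻⁵) = 37,396,746
N ≈ √37,396,746 ≈ 6,115.3

≈ 6120 RPM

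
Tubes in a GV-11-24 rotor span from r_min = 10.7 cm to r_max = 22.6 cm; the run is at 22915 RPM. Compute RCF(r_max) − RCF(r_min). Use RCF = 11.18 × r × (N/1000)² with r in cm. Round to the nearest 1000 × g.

70000 ×g

RCF_max = 11.18 × 22.6 × (22.915)² = 11.18 × 22.6 × 525.097225 ≈ 132,675.3 × g
RCF_min = 11.18 × 10.7 × (22.915)² = 11.18 × 10.7 × 525.097225 ≈ 62,815.3 × g
ΔRCF = 132,675.3 − 62,815.3 = 69,860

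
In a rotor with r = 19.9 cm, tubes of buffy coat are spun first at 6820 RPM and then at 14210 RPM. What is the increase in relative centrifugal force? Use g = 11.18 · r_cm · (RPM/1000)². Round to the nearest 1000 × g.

≈ 35000 x g

RCF₁ = 11.18 × 19.9 × (6.82)² = 11.18 × 19.9 × 46.5124 ≈ 10,348.2 × g
RCF₂ = 11.18 × 19.9 × (14.21)² = 11.18 × 19.9 × 201.9241 ≈ 44,924.5 × g
Increase = 44,924.5 − 10,348.2 = 34,576.3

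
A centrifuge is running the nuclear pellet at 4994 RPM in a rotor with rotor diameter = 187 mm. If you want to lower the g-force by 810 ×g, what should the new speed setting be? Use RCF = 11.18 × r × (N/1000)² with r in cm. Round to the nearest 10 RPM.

r = 187 mm / 2 = 93.5 mm = 9.35 cm
Current RCF = 11.18 × 9.35 × (4.994)² = 11.18 × 9.35 × 24.940036 ≈ 2,607.1 × g
Target RCF = 2,607.1 − 810 = 1,797.1 × g
(N/1000)² = 1,797.1 / 104.533 = 17.1917
N = 1000 × √17.1917 ≈ 4,146.3

≈ 4150 RPM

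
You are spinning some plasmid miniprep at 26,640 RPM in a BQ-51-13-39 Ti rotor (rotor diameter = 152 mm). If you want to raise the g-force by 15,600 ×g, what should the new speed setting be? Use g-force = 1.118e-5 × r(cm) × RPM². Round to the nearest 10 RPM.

29890 RPM

r = 152 mm / 2 = 76 mm = 7.6 cm
Current RCF = 1.118 × 10⁻⁵ × 7.6 × (26640)² = 1.118 × 10⁻⁵ × 7.6 × 709,689,600 ≈ 60,300.9 × g
Target RCF = 60,300.9 + 15,600 = 75,900.9 × g
N² = 75,900.9 / (8.4968 × 10⁻⁵) = 893,288,061
N ≈ √893,288,061 ≈ 29,887.9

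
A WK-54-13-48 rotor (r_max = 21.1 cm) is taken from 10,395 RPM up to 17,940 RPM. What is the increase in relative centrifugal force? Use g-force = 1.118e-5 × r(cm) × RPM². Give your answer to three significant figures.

≈ 50400 × g

RCF₁ = 1.118 × 10⁻⁵ × 21.1 × (10395)² = 1.118 × 10⁻⁵ × 21.1 × 108,056,025 ≈ 25,490.2 × g
RCF₂ = 1.118 × 10⁻⁵ × 21.1 × (17940)² = 1.118 × 10⁻⁵ × 21.1 × 321,843,600 ≈ 75,922.3 × g
Increase = 75,922.3 − 25,490.2 = 50,432.1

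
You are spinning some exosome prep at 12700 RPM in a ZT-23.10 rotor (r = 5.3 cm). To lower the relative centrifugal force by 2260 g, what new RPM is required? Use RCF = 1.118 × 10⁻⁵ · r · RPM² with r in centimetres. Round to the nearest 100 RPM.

Current RCF = 1.118 × 10⁻⁵ × 5.3 × (12700)² = 1.118 × 10⁻⁵ × 5.3 × 161,290,000 ≈ 9,557.1 × g
Target RCF = 9,557.1 − 2,260 = 7,297.1 × g
N² = 7,297.1 / (5.9254 × 10⁻⁵) = 123,149,492
N ≈ √123,149,492 ≈ 11,097.3

≈ 11100 RPM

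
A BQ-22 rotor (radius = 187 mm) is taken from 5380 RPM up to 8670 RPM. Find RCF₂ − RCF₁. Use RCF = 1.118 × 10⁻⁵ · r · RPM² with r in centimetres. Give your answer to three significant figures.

r = 187 mm = 18.7 cm
RCF₁ = 1.118 × 10⁻⁵ × 18.7 × (5380)² = 1.118 × 10⁻⁵ × 18.7 × 28,944,400 ≈ 6,051.3 × g
RCF₂ = 1.118 × 10⁻⁵ × 18.7 × (8670)² = 1.118 × 10⁻⁵ × 18.7 × 75,168,900 ≈ 15,715.3 × g
Increase = 15,715.3 − 6,051.3 = 9,664

≈ 9660 × g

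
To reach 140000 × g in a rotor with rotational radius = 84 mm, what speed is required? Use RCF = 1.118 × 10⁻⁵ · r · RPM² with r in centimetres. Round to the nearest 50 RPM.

r = 84 mm = 8.4 cm
140,000 = 1.118 × 10⁻⁵ × 8.4 × N²
N² = 140,000 / (9.3912 × 10⁻⁵) = 1,490,757,305
N ≈ √1,490,757,305 ≈ 38,610.3

N ≈ 38600 RPM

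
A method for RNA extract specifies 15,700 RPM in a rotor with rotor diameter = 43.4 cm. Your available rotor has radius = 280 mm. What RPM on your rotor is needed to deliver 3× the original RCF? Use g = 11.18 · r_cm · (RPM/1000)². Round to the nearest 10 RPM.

Original rotor: r = 43.4 / 2 = 21.7 cm
RCF_original = 11.18 × 21.7 × (15.7)² = 11.18 × 21.7 × 246.49 ≈ 59,800 × g
Target RCF = 3 × 59,800 ≈ 179,400 × g
Your rotor: r = 280 mm = 28.0 cm
179,400 = 11.18 × 28 × (N/1000)²
(N/1000)² = 179,400 / 313.04 = 573.0897
N = 1000 × √573.0897 ≈ 23,939.3

23940 RPM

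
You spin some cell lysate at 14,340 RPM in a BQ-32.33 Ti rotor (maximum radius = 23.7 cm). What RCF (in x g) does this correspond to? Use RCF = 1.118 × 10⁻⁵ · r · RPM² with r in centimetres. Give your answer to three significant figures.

RCF ≈ 54500 x g

RCF = 1.118 × 10⁻⁵ × r × N²
RCF = 1.118 × 10⁻⁵ × 23.7 × (14340)² = 1.118 × 10⁻⁵ × 23.7 × 205,635,600 ≈ 54,486.4 × g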